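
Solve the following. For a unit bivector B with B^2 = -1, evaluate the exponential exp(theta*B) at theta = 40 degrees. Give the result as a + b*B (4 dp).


For a unit bivector B with B^2 = -1, the exponential series gives
e^(theta*B) = cos(theta) + sin(theta)*B (the GA analogue of Euler's formula).
theta = 40 degrees = 0.698132 rad
cos(40 deg) = 0.7660
sin(40 deg) = 0.6428
exp(theta*B) = 0.7660 + 0.6428*B


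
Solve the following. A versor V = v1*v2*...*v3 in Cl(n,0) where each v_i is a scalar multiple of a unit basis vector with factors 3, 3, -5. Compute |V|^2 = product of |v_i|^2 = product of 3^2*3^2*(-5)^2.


Each vector v_i has |v_i|^2 = s_i^2
Squared scales: 3^2 = 9, 3^2 = 9, (-5)^2 = 25
|V|^2 = 9 * 9 * 25
= 2025


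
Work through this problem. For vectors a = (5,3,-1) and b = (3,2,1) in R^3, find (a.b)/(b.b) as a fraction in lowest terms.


Projection coefficient = (a . b) / (b . b)
a . b = 5*3 + 3*2 + (-1)*1
= 15 + 6 + (-1) = 20
b . b = 3^2 + 2^2 + 1^2
= 9 + 4 + 1 = 14
Coefficient = 20/14
In lowest terms: 10/7


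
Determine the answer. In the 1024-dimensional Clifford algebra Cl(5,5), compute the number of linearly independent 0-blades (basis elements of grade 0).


Number of grade-k basis blades in Cl(p,q) with n = p + q is C(n, k).
n = 5 + 5 = 10
C(10, 0) = 10! / (0! * 10!)
= 3628800 / (1 * 3628800)
= 1


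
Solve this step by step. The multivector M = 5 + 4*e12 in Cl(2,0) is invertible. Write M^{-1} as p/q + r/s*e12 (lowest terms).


M = 5 + 4*e12, where e12^2 = -1.
Since M commutes with its reverse ~M = a - b*e12, M * ~M = a^2 - b^2*e12^2 = a^2 + b^2.
So M^{-1} = ~M / (a^2 + b^2) = (a - b*e12)/(a^2 + b^2).
a^2 + b^2 = 25 + 16 = 41
Scalar part = 5/41 = 5/41
Bivector coeff = -4/41 = -4/41
M^{-1} = 5/41 - 4/41*e12


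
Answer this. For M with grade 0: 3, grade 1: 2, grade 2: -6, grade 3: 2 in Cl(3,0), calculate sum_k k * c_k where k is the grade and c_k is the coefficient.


Grade-weighted sum = sum of grade_k * coefficient_k
0*3 = 0
1*2 = 2
2*(-6) = -12
3*2 = 6
Total = 0 + 2 + (-12) + 6 = -4


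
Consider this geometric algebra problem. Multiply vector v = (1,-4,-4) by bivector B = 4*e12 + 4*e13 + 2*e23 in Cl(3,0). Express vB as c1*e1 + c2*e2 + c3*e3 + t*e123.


vB has grade-1 (vector) and grade-3 (trivector) parts: vB = (v _| B) + (v ^ B).
Vector part <vB>_1:
  e1: -v2*b12 - v3*b13 = -(-4)*(4) - (-4)*(4) = 32
  e2: v1*b12 - v3*b23 = (1)*(4) - (-4)*(2) = 12
  e3: v1*b13 + v2*b23 = (1)*(4) + (-4)*(2) = -4
Trivector part <vB>_3:
  e123: v1*b23 - v2*b13 + v3*b12 = (1)*(2) - (-4)*(4) + (-4)*(4) = 2
vB = 32*e1 + 12*e2 - 4*e3 + 2*e123


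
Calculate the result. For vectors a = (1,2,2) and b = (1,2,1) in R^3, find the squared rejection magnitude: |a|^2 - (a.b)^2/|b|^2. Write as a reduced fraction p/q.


|a|^2 = 1^2 + 2^2 + 2^2 = 9
|b|^2 = 1^2 + 2^2 + 1^2 = 6
a . b = 1*1 + 2*2 + 2*1 = 7
(a.b)^2 = 7^2 = 49
|rej|^2 = 9 - 49/6
= (54 - 49)/6
= 5/6
In lowest terms: 5/6


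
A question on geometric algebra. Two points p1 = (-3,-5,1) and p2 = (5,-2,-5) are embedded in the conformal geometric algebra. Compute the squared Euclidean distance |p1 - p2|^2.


p1 - p2 = (-8, -3, 6)
|p1 - p2|^2 = (-8)^2 + (-3)^2 + 6^2
= 64 + 9 + 36
= 109


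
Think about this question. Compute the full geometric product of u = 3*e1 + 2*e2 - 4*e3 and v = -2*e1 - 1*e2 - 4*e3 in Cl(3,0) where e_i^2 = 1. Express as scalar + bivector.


In Cl(3,0): e_i^2 = 1, e_ie_j = -e_je_i for i != j.
Scalar part = u . v = 3*(-2) + 2*(-1) + (-4)*(-4)
= -6 + (-2) + 16 = 8
e12 coeff = 3*(-1) - 2*(-2) = -3 - (-4) = 1
e13 coeff = 3*(-4) - (-4)*(-2) = -12 - 8 = -20
e23 coeff = 2*(-4) - (-4)*(-1) = -8 - 4 = -12
uv = 8 + 1*e12 - 20*e13 - 12*e23


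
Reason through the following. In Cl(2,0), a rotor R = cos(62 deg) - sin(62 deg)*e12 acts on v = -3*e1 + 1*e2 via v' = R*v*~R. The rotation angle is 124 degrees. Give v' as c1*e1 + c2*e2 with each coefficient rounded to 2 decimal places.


Rotor R = cos(62deg) - sin(62deg)*e12
Rotation angle theta = 2 * 62 = 124 degrees
v' = R*v*~R rotates v by theta.
cos(124deg) = -0.5592, sin(124deg) = 0.8290
v'_1 = -3*cos(124deg) - 1*sin(124deg)
= -3*(-0.5592) - 1*0.8290
= 0.85
v'_2 = -3*sin(124deg) + 1*cos(124deg)
= -3*0.8290 + 1*(-0.5592)
= -3.05
v' = 0.85*e1 - 3.05*e2


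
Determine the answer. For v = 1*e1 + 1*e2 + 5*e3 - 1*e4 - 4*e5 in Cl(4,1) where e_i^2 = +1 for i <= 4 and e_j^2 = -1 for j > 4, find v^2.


v^2 = sum of c_i^2 * e_i^2
Positive signature terms (e_i^2 = +1): 1^2 + 1^2 + 5^2 + (-1)^2 = 28
Negative signature terms (e_j^2 = -1): (-4)^2 = 16
v^2 = 28 - 16 = 12


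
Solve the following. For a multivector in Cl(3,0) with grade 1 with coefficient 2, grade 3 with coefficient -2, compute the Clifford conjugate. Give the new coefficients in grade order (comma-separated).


Clifford conjugate sign for grade k: (-1)^(k(k+1)/2)
Grade 1: (-1)^(1*2/2) = (-1)^1 = -1, coeff 2 -> -2
Grade 3: (-1)^(3*4/2) = (-1)^6 = 1, coeff -2 -> -2
Conjugated coefficients: -2, -2


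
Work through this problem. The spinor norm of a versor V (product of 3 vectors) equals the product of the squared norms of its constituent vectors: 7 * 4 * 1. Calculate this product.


Spinor norm N(V) = |v1|^2 * |v2|^2 * ... * |v3|^2
= 7 * 4 * 1
Running product: 7, 28, 28
N(V) = 28


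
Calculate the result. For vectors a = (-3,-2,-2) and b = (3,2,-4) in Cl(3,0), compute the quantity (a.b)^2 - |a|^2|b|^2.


a . b = (-3)*3 + (-2)*2 + (-2)*(-4)
= -9 + (-4) + 8 = -5
|a|^2 = (-3)^2 + (-2)^2 + (-2)^2 = 17
|b|^2 = 3^2 + 2^2 + (-4)^2 = 29
(a.b)^2 = (-5)^2 = 25
|a|^2 * |b|^2 = 17 * 29 = 493
Result = 25 - 493 = -468


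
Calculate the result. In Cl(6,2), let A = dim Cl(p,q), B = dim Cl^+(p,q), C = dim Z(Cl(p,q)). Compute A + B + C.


n = 6 + 2 = 8
Total dim = 2^8 = 256
Even subalgebra dim = 2^7 = 128
n is even, so center dim = 1
Sum = 256 + 128 + 1 = 385


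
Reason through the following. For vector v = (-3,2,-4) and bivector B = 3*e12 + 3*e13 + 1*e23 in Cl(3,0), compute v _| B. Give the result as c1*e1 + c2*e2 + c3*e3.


Left contraction v _| B = <vB>_1 (grade-1 part of the geometric product vB).
Using e1_|e12 = e2, e2_|e12 = -e1, e1_|e13 = e3, e3_|e13 = -e1, e2_|e23 = e3, e3_|e23 = -e2:
e1 coeff: -v2*b12 - v3*b13 = -(2)*(3) - (-4)*(3) = 6
e2 coeff: v1*b12 - v3*b23 = (-3)*(3) - (-4)*(1) = -5
e3 coeff: v1*b13 + v2*b23 = (-3)*(3) + (2)*(1) = -7
v _| B = 6*e1 - 5*e2 - 7*e3


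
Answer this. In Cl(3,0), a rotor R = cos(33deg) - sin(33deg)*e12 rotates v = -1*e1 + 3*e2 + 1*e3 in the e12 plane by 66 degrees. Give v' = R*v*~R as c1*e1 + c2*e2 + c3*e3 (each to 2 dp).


Rotor R = cos(33deg) - sin(33deg)*e12
Rotation angle theta = 2 * 33 = 66 degrees in the e12 plane (e1 -> e2).
The component perpendicular to the plane (e3) is invariant: v'_3 = v3 = 1.00
cos(66deg) = 0.4067, sin(66deg) = 0.9135
v'_1 = v1*cos(theta) - v2*sin(theta) = -1*0.4067 - 3*0.9135 = -3.15
v'_2 = v1*sin(theta) + v2*cos(theta) = -1*0.9135 + 3*0.4067 = 0.31
v' = -3.15*e1 + 0.31*e2 + 1.00*e3


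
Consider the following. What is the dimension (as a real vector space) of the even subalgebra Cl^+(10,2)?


Even subalgebra dimension = 2^(n-1)
n = 10 + 2 = 12
2^(12 - 1) = 2^11 = 2048
Verification: sum of C(12,k) for even k = 1 + 66 + 495 + 924 + 495 + 66 + 1 = 2048
Result = 2048


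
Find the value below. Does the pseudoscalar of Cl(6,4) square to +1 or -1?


The pseudoscalar I = e1...e_n (product of all n generators) of Cl(p,q) satisfies I^2 = (-1)^(q + n(n-1)/2).
p = 6, q = 4, n = p + q = 10
n(n-1)/2 = 10 * 9 / 2 = 45
Exponent = q + n(n-1)/2 = 4 + 45 = 49
I^2 = (-1)^49 = -1


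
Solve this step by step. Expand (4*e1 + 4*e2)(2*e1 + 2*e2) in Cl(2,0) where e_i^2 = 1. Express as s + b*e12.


Expand: (4*e1 + 4*e2)(2*e1 + 2*e2)
= 4*2*e1e1 + 4*2*e1e2 + 4*2*e2e1 + 4*2*e2e2
Using e1^2 = e2^2 = 1, e2e1 = -e1e2:
Scalar part s = 4*2 + 4*2 = 8 + 8 = 16
Bivector part b = 4*2 - 4*2 = 8 - 8 = 0
uv = 16 + 0*e12


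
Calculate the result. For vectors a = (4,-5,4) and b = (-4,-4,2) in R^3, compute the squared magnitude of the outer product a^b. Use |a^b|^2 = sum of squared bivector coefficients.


a wedge b = (a1*b2 - a2*b1)*e12 + (a1*b3 - a3*b1)*e13 + (a2*b3 - a3*b2)*e23
e12 coeff: 4*(-4) - (-5)*(-4) = -16 - 20 = -36
e13 coeff: 4*2 - 4*(-4) = 8 - (-16) = 24
e23 coeff: (-5)*2 - 4*(-4) = -10 - (-16) = 6
|a wedge b|^2 = (-36)^2 + 24^2 + 6^2
= 1296 + 576 + 36
= 1908


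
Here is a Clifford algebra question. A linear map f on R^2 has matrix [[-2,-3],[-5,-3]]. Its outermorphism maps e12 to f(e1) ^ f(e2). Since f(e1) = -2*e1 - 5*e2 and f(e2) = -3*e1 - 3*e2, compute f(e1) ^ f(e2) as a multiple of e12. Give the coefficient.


The outermorphism of a linear map f sends e1^e2 to f(e1)^f(e2).
f(e1) = -2*e1 - 5*e2
f(e2) = -3*e1 - 3*e2
f(e1) ^ f(e2) = (-2*e1 - 5*e2) ^ (-3*e1 - 3*e2)
= (-2)*(-3)*e12 + (-5)*(-3)*e21
= (6 - 15)*e12
= -9*e12
Coefficient = -9


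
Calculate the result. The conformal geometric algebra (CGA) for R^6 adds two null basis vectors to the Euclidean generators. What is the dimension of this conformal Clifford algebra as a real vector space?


The conformal model of R^6 uses Cl(7,1): the 6 Euclidean generators plus two extra orthogonal generators e+ (e+^2 = +1) and e- (e-^2 = -1), from which the null vectors e0, einf are built.
Number of generators m = 6 + 2 = 8.
dim Cl(p,q) = 2^m = 2^8 = 256


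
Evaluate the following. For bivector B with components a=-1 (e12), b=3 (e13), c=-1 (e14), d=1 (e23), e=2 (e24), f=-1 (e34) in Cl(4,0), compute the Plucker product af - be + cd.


Plucker relation: af - be + cd
a*f = (-1)*(-1) = 1
b*e = 3*2 = 6
c*d = (-1)*1 = -1
af - be + cd = 1 - 6 + (-1)
= -6


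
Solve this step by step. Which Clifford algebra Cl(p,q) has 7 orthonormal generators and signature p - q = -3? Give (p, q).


We need p + q = 7 and p - q = -3.
Adding: 2p = 7 + (-3) = 4, so p = 2.
Then q = 7 - 2 = 5.
(p, q) = (2, 5)


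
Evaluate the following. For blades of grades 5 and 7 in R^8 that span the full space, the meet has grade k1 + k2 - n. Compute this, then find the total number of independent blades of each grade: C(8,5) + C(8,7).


Meet grade = grade(A) + grade(B) - n
= 5 + 7 - 8 = 4
C(8,5) = 56
C(8,7) = 8
dim_A + dim_B = 56 + 8 = 64


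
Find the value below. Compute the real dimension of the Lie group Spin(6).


Spin(n) double-covers SO(n); both have Lie algebra so(n) of dimension n(n-1)/2.
n = 6
n(n-1) = 6 * 5 = 30
dim Spin(6) = 30/2 = 15


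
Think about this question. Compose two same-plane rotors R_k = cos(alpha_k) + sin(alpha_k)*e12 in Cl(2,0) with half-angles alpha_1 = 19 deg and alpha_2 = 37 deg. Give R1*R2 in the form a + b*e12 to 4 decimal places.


Same-plane rotors commute and their half-angles add:
R1*R2 = cos(a1 + a2) + sin(a1 + a2)*e12.
a1 + a2 = 19 + 37 = 56 deg
cos(56 deg) = 0.5592
sin(56 deg) = 0.8290
R1*R2 = 0.5592 + 0.8290*e12


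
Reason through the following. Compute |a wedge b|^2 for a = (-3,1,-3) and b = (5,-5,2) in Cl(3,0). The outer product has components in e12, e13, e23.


a wedge b = (a1*b2 - a2*b1)*e12 + (a1*b3 - a3*b1)*e13 + (a2*b3 - a3*b2)*e23
e12 coeff: (-3)*(-5) - 1*5 = 15 - 5 = 10
e13 coeff: (-3)*2 - (-3)*5 = -6 - (-15) = 9
e23 coeff: 1*2 - (-3)*(-5) = 2 - 15 = -13
|a wedge b|^2 = 10^2 + 9^2 + (-13)^2
= 100 + 81 + 169
= 350


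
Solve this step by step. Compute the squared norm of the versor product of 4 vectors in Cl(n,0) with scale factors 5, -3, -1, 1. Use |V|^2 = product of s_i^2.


Each vector v_i has |v_i|^2 = s_i^2
Squared scales: 5^2 = 25, (-3)^2 = 9, (-1)^2 = 1, 1^2 = 1
|V|^2 = 25 * 9 * 1 * 1
= 225


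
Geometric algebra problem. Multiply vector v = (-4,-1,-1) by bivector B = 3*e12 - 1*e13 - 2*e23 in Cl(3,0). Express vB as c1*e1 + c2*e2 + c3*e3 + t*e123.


vB has grade-1 (vector) and grade-3 (trivector) parts: vB = (v _| B) + (v ^ B).
Vector part <vB>_1:
  e1: -v2*b12 - v3*b13 = -(-1)*(3) - (-1)*(-1) = 2
  e2: v1*b12 - v3*b23 = (-4)*(3) - (-1)*(-2) = -14
  e3: v1*b13 + v2*b23 = (-4)*(-1) + (-1)*(-2) = 6
Trivector part <vB>_3:
  e123: v1*b23 - v2*b13 + v3*b12 = (-4)*(-2) - (-1)*(-1) + (-1)*(3) = 4
vB = 2*e1 - 14*e2 + 6*e3 + 4*e123


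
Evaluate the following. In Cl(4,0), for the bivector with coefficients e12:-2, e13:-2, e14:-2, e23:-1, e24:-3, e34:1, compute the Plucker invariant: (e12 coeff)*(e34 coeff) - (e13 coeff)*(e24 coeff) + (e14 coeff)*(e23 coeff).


Plucker relation: af - be + cd
a*f = (-2)*1 = -2
b*e = (-2)*(-3) = 6
c*d = (-2)*(-1) = 2
af - be + cd = -2 - 6 + 2
= -6


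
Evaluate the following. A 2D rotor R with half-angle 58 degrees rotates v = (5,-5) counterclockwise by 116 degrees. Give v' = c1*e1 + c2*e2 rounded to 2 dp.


Rotor R = cos(58deg) - sin(58deg)*e12
Rotation angle theta = 2 * 58 = 116 degrees
v' = R*v*~R rotates v by theta.
cos(116deg) = -0.4384, sin(116deg) = 0.8988
v'_1 = 5*cos(116deg) - (-5)*sin(116deg)
= 5*(-0.4384) - (-5)*0.8988
= 2.30
v'_2 = 5*sin(116deg) + (-5)*cos(116deg)
= 5*0.8988 + (-5)*(-0.4384)
= 6.69
v' = 2.30*e1 + 6.69*e2


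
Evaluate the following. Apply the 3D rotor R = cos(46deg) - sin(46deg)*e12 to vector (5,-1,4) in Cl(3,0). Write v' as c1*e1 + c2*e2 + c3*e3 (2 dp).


Rotor R = cos(46deg) - sin(46deg)*e12
Rotation angle theta = 2 * 46 = 92 degrees in the e12 plane (e1 -> e2).
The component perpendicular to the plane (e3) is invariant: v'_3 = v3 = 4.00
cos(92deg) = -0.0349, sin(92deg) = 0.9994
v'_1 = v1*cos(theta) - v2*sin(theta) = 5*(-0.0349) - (-1)*0.9994 = 0.82
v'_2 = v1*sin(theta) + v2*cos(theta) = 5*0.9994 + (-1)*(-0.0349) = 5.03
v' = 0.82*e1 + 5.03*e2 + 4.00*e3


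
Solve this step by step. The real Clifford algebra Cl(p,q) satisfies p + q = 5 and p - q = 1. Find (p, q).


We need p + q = 5 and p - q = 1.
Adding: 2p = 5 + 1 = 6, so p = 3.
Then q = 5 - 3 = 2.
(p, q) = (3, 2)


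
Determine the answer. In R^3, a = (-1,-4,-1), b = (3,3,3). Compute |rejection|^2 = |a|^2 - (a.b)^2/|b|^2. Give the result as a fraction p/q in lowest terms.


|a|^2 = (-1)^2 + (-4)^2 + (-1)^2 = 18
|b|^2 = 3^2 + 3^2 + 3^2 = 27
a . b = (-1)*3 + (-4)*3 + (-1)*3 = -18
(a.b)^2 = (-18)^2 = 324
|rej|^2 = 18 - 324/27
= (486 - 324)/27
= 162/27
In lowest terms: 6/1


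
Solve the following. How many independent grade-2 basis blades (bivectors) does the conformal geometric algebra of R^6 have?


The conformal model of R^6 uses Cl(7,1) with m = 6 + 2 = 8 generators.
Number of grade-2 blades = C(m, 2) = C(8, 2)
= 8*7/2 = 28


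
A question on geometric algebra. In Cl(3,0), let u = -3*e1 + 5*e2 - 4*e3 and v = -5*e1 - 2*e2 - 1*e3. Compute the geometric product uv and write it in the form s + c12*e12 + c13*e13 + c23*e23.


In Cl(3,0): e_i^2 = 1, e_ie_j = -e_je_i for i != j.
Scalar part = u . v = (-3)*(-5) + 5*(-2) + (-4)*(-1)
= 15 + (-10) + 4 = 9
e12 coeff = (-3)*(-2) - 5*(-5) = 6 - (-25) = 31
e13 coeff = (-3)*(-1) - (-4)*(-5) = 3 - 20 = -17
e23 coeff = 5*(-1) - (-4)*(-2) = -5 - 8 = -13
uv = 9 + 31*e12 - 17*e13 - 13*e23


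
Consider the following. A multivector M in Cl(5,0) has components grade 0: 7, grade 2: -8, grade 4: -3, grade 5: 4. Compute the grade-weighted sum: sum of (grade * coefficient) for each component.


Grade-weighted sum = sum of grade_k * coefficient_k
0*7 = 0
2*(-8) = -16
4*(-3) = -12
5*4 = 20
Total = 0 + (-16) + (-12) + 20 = -8


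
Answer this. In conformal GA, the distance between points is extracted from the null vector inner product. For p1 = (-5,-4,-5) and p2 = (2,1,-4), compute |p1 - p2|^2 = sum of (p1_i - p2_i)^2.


p1 - p2 = (-7, -5, -1)
|p1 - p2|^2 = (-7)^2 + (-5)^2 + (-1)^2
= 49 + 25 + 1
= 75


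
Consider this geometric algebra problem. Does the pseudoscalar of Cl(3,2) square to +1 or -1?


The pseudoscalar I = e1...e_n (product of all n generators) of Cl(p,q) satisfies I^2 = (-1)^(q + n(n-1)/2).
p = 3, q = 2, n = p + q = 5
n(n-1)/2 = 5 * 4 / 2 = 10
Exponent = q + n(n-1)/2 = 2 + 10 = 12
I^2 = (-1)^12 = +1


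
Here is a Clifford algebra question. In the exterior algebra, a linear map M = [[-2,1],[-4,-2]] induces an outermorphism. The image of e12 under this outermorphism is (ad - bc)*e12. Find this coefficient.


The outermorphism of a linear map f sends e1^e2 to f(e1)^f(e2).
f(e1) = -2*e1 - 4*e2
f(e2) = 1*e1 - 2*e2
f(e1) ^ f(e2) = (-2*e1 - 4*e2) ^ (1*e1 - 2*e2)
= (-2)*(-2)*e12 + (-4)*1*e21
= (4 - (-4))*e12
= 8*e12
Coefficient = 8


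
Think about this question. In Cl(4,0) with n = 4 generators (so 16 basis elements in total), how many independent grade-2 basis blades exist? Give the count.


Number of grade-k basis blades in Cl(p,q) with n = p + q is C(n, k).
n = 4 + 0 = 4
C(4, 2) = 4! / (2! * 2!)
= 24 / (2 * 2)
= 6


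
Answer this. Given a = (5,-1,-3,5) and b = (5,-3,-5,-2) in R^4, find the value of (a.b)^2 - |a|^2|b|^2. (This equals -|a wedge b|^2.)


a . b = 5*5 + (-1)*(-3) + (-3)*(-5) + 5*(-2)
= 25 + 3 + 15 + (-10) = 33
|a|^2 = 5^2 + (-1)^2 + (-3)^2 + 5^2 = 60
|b|^2 = 5^2 + (-3)^2 + (-5)^2 + (-2)^2 = 63
(a.b)^2 = 33^2 = 1089
|a|^2 * |b|^2 = 60 * 63 = 3780
Result = 1089 - 3780 = -2691


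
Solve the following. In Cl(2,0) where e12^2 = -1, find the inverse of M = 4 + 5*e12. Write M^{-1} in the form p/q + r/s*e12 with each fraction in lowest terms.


M = 4 + 5*e12, where e12^2 = -1.
Since M commutes with its reverse ~M = a - b*e12, M * ~M = a^2 - b^2*e12^2 = a^2 + b^2.
So M^{-1} = ~M / (a^2 + b^2) = (a - b*e12)/(a^2 + b^2).
a^2 + b^2 = 16 + 25 = 41
Scalar part = 4/41 = 4/41
Bivector coeff = -5/41 = -5/41
M^{-1} = 4/41 - 5/41*e12


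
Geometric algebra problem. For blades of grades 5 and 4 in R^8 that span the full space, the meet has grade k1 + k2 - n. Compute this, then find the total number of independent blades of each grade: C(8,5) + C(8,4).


Meet grade = grade(A) + grade(B) - n
= 5 + 4 - 8 = 1
C(8,5) = 56
C(8,4) = 70
dim_A + dim_B = 56 + 70 = 126


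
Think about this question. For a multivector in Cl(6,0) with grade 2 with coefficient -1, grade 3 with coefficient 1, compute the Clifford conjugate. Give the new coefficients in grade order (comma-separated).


Clifford conjugate sign for grade k: (-1)^(k(k+1)/2)
Grade 2: (-1)^(2*3/2) = (-1)^3 = -1, coeff -1 -> 1
Grade 3: (-1)^(3*4/2) = (-1)^6 = 1, coeff 1 -> 1
Conjugated coefficients: 1, 1


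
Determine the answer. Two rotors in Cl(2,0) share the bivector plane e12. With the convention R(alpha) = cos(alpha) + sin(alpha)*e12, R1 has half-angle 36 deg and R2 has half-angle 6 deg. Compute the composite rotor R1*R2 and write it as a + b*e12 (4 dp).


Same-plane rotors commute and their half-angles add:
R1*R2 = cos(a1 + a2) + sin(a1 + a2)*e12.
a1 + a2 = 36 + 6 = 42 deg
cos(42 deg) = 0.7431
sin(42 deg) = 0.6691
R1*R2 = 0.7431 + 0.6691*e12


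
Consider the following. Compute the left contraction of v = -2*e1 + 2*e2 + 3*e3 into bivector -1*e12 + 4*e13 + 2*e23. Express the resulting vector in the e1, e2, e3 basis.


Left contraction v _| B = <vB>_1 (grade-1 part of the geometric product vB).
Using e1_|e12 = e2, e2_|e12 = -e1, e1_|e13 = e3, e3_|e13 = -e1, e2_|e23 = e3, e3_|e23 = -e2:
e1 coeff: -v2*b12 - v3*b13 = -(2)*(-1) - (3)*(4) = -10
e2 coeff: v1*b12 - v3*b23 = (-2)*(-1) - (3)*(2) = -4
e3 coeff: v1*b13 + v2*b23 = (-2)*(4) + (2)*(2) = -4
v _| B = -10*e1 - 4*e2 - 4*e3


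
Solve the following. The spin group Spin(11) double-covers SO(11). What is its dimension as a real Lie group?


Spin(n) double-covers SO(n); both have Lie algebra so(n) of dimension n(n-1)/2.
n = 11
n(n-1) = 11 * 10 = 110
dim Spin(11) = 110/2 = 55


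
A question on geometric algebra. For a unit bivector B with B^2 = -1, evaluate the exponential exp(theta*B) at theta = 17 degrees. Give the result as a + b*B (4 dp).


For a unit bivector B with B^2 = -1, the exponential series gives
e^(theta*B) = cos(theta) + sin(theta)*B (the GA analogue of Euler's formula).
theta = 17 degrees = 0.296706 rad
cos(17 deg) = 0.9563
sin(17 deg) = 0.2924
exp(theta*B) = 0.9563 + 0.2924*B


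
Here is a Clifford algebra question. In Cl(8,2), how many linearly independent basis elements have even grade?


Even subalgebra dimension = 2^(n-1)
n = 8 + 2 = 10
2^(10 - 1) = 2^9 = 512
Verification: sum of C(10,k) for even k = 1 + 45 + 210 + 210 + 45 + 1 = 512
Result = 512


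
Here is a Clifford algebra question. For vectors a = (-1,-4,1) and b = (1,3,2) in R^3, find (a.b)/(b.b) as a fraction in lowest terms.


Projection coefficient = (a . b) / (b . b)
a . b = (-1)*1 + (-4)*3 + 1*2
= -1 + (-12) + 2 = -11
b . b = 1^2 + 3^2 + 2^2
= 1 + 9 + 4 = 14
Coefficient = -11/14
In lowest terms: -11/14


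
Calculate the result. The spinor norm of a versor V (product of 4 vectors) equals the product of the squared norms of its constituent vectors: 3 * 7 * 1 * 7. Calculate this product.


Spinor norm N(V) = |v1|^2 * |v2|^2 * ... * |v4|^2
= 3 * 7 * 1 * 7
Running product: 3, 21, 21, 147
N(V) = 147


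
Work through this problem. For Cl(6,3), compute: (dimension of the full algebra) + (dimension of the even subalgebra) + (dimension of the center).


n = 6 + 3 = 9
Total dim = 2^9 = 512
Even subalgebra dim = 2^8 = 256
n is odd, so center dim = 2
Sum = 512 + 256 + 2 = 770


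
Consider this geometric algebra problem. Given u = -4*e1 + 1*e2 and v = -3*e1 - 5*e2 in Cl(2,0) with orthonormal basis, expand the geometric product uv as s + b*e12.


Expand: (-4*e1 + 1*e2)(-3*e1 - 5*e2)
= (-4)*(-3)*e1e1 + (-4)*(-5)*e1e2 + 1*(-3)*e2e1 + 1*(-5)*e2e2
Using e1^2 = e2^2 = 1, e2e1 = -e1e2:
Scalar part s = (-4)*(-3) + 1*(-5) = 12 + (-5) = 7
Bivector part b = (-4)*(-5) - 1*(-3) = 20 - (-3) = 23
uv = 7 + 23*e12


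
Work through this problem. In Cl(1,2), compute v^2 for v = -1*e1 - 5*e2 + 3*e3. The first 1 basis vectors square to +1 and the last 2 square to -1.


v^2 = sum of c_i^2 * e_i^2
Positive signature terms (e_i^2 = +1): (-1)^2 = 1
Negative signature terms (e_j^2 = -1): (-5)^2 + 3^2 = 34
v^2 = 1 - 34 = -33


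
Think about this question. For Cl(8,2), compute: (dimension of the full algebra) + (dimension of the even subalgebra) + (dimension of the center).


n = 8 + 2 = 10
Total dim = 2^10 = 1024
Even subalgebra dim = 2^9 = 512
n is even, so center dim = 1
Sum = 1024 + 512 + 1 = 1537


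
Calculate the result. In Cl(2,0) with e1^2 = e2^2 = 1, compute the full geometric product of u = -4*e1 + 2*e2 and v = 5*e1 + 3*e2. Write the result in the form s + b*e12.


Expand: (-4*e1 + 2*e2)(5*e1 + 3*e2)
= (-4)*5*e1e1 + (-4)*3*e1e2 + 2*5*e2e1 + 2*3*e2e2
Using e1^2 = e2^2 = 1, e2e1 = -e1e2:
Scalar part s = (-4)*5 + 2*3 = -20 + 6 = -14
Bivector part b = (-4)*3 - 2*5 = -12 - 10 = -22
uv = -14 - 22*e12


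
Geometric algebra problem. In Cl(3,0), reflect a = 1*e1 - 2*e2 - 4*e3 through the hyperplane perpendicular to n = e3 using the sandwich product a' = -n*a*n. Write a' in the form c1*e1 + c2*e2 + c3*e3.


Reflection formula: a' = -n*a*n, with n = e3 (unit vector, n^2 = 1).
For reflection through hyperplane perp to e3:
The component along e3 flips sign, others stay.
a = (1, -2, -4)
a' = (1, -2, 4)
a' = 1*e1 - 2*e2 + 4*e3


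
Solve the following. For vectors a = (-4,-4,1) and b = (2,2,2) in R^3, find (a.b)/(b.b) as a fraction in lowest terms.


Projection coefficient = (a . b) / (b . b)
a . b = (-4)*2 + (-4)*2 + 1*2
= -8 + (-8) + 2 = -14
b . b = 2^2 + 2^2 + 2^2
= 4 + 4 + 4 = 12
Coefficient = -14/12
In lowest terms: -7/6


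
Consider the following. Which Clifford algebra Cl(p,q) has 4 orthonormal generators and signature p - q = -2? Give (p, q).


We need p + q = 4 and p - q = -2.
Adding: 2p = 4 + (-2) = 2, so p = 1.
Then q = 4 - 1 = 3.
(p, q) = (1, 3)


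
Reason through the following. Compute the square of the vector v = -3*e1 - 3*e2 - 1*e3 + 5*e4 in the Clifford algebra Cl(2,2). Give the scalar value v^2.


v^2 = sum of c_i^2 * e_i^2
Positive signature terms (e_i^2 = +1): (-3)^2 + (-3)^2 = 18
Negative signature terms (e_j^2 = -1): (-1)^2 + 5^2 = 26
v^2 = 18 - 26 = -8


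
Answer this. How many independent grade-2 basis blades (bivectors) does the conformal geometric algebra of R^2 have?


The conformal model of R^2 uses Cl(3,1) with m = 2 + 2 = 4 generators.
Number of grade-2 blades = C(m, 2) = C(4, 2)
= 4*3/2 = 6


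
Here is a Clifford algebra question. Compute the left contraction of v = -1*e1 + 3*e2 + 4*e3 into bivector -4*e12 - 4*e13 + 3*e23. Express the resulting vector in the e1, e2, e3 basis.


Left contraction v _| B = <vB>_1 (grade-1 part of the geometric product vB).
Using e1_|e12 = e2, e2_|e12 = -e1, e1_|e13 = e3, e3_|e13 = -e1, e2_|e23 = e3, e3_|e23 = -e2:
e1 coeff: -v2*b12 - v3*b13 = -(3)*(-4) - (4)*(-4) = 28
e2 coeff: v1*b12 - v3*b23 = (-1)*(-4) - (4)*(3) = -8
e3 coeff: v1*b13 + v2*b23 = (-1)*(-4) + (3)*(3) = 13
v _| B = 28*e1 - 8*e2 + 13*e3


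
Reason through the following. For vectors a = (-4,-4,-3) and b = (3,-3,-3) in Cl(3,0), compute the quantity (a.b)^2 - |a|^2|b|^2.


a . b = (-4)*3 + (-4)*(-3) + (-3)*(-3)
= -12 + 12 + 9 = 9
|a|^2 = (-4)^2 + (-4)^2 + (-3)^2 = 41
|b|^2 = 3^2 + (-3)^2 + (-3)^2 = 27
(a.b)^2 = 9^2 = 81
|a|^2 * |b|^2 = 41 * 27 = 1107
Result = 81 - 1107 = -1026


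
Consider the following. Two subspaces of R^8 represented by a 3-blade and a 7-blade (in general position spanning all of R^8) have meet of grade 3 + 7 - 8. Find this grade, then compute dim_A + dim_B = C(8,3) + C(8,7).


Meet grade = grade(A) + grade(B) - n
= 3 + 7 - 8 = 2
C(8,3) = 56
C(8,7) = 8
dim_A + dim_B = 56 + 8 = 64


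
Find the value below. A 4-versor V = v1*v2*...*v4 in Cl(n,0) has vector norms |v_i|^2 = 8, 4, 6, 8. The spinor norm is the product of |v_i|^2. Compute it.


Spinor norm N(V) = |v1|^2 * |v2|^2 * ... * |v4|^2
= 8 * 4 * 6 * 8
Running product: 8, 32, 192, 1536
N(V) = 1536


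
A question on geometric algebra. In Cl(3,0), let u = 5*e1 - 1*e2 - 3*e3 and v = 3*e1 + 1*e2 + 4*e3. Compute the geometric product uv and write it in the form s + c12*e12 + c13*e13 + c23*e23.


In Cl(3,0): e_i^2 = 1, e_ie_j = -e_je_i for i != j.
Scalar part = u . v = 5*3 + (-1)*1 + (-3)*4
= 15 + (-1) + (-12) = 2
e12 coeff = 5*1 - (-1)*3 = 5 - (-3) = 8
e13 coeff = 5*4 - (-3)*3 = 20 - (-9) = 29
e23 coeff = (-1)*4 - (-3)*1 = -4 - (-3) = -1
uv = 2 + 8*e12 + 29*e13 - 1*e23


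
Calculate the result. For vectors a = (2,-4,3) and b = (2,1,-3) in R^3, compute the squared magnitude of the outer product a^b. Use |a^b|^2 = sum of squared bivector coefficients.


a wedge b = (a1*b2 - a2*b1)*e12 + (a1*b3 - a3*b1)*e13 + (a2*b3 - a3*b2)*e23
e12 coeff: 2*1 - (-4)*2 = 2 - (-8) = 10
e13 coeff: 2*(-3) - 3*2 = -6 - 6 = -12
e23 coeff: (-4)*(-3) - 3*1 = 12 - 3 = 9
|a wedge b|^2 = 10^2 + (-12)^2 + 9^2
= 100 + 144 + 81
= 325


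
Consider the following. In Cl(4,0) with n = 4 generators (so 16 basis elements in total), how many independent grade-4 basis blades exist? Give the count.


Number of grade-k basis blades in Cl(p,q) with n = p + q is C(n, k).
n = 4 + 0 = 4
C(4, 4) = 4! / (4! * 0!)
= 24 / (24 * 1)
= 1


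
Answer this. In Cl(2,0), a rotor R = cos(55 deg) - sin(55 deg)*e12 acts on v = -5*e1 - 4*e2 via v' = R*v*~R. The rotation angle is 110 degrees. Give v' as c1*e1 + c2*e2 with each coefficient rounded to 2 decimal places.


Rotor R = cos(55deg) - sin(55deg)*e12
Rotation angle theta = 2 * 55 = 110 degrees
v' = R*v*~R rotates v by theta.
cos(110deg) = -0.3420, sin(110deg) = 0.9397
v'_1 = -5*cos(110deg) - (-4)*sin(110deg)
= -5*(-0.3420) - (-4)*0.9397
= 5.47
v'_2 = -5*sin(110deg) + (-4)*cos(110deg)
= -5*0.9397 + (-4)*(-0.3420)
= -3.33
v' = 5.47*e1 - 3.33*e2


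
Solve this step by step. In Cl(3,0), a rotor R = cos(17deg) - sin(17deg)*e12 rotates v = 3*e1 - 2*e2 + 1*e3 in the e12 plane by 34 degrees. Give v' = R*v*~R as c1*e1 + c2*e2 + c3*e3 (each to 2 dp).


Rotor R = cos(17deg) - sin(17deg)*e12
Rotation angle theta = 2 * 17 = 34 degrees in the e12 plane (e1 -> e2).
The component perpendicular to the plane (e3) is invariant: v'_3 = v3 = 1.00
cos(34deg) = 0.8290, sin(34deg) = 0.5592
v'_1 = v1*cos(theta) - v2*sin(theta) = 3*0.8290 - (-2)*0.5592 = 3.61
v'_2 = v1*sin(theta) + v2*cos(theta) = 3*0.5592 + (-2)*0.8290 = 0.02
v' = 3.61*e1 + 0.02*e2 + 1.00*e3


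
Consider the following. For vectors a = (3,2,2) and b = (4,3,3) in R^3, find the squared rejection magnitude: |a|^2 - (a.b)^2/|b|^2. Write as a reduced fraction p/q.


|a|^2 = 3^2 + 2^2 + 2^2 = 17
|b|^2 = 4^2 + 3^2 + 3^2 = 34
a . b = 3*4 + 2*3 + 2*3 = 24
(a.b)^2 = 24^2 = 576
|rej|^2 = 17 - 576/34
= (578 - 576)/34
= 2/34
In lowest terms: 1/17


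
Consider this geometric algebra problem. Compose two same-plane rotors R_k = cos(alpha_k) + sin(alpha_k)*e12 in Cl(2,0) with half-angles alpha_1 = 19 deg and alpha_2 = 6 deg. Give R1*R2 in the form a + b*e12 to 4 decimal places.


Same-plane rotors commute and their half-angles add:
R1*R2 = cos(a1 + a2) + sin(a1 + a2)*e12.
a1 + a2 = 19 + 6 = 25 deg
cos(25 deg) = 0.9063
sin(25 deg) = 0.4226
R1*R2 = 0.9063 + 0.4226*e12


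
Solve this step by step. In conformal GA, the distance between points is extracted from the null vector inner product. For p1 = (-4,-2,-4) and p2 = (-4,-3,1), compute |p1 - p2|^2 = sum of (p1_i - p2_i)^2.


p1 - p2 = (0, 1, -5)
|p1 - p2|^2 = 0^2 + 1^2 + (-5)^2
= 0 + 1 + 25
= 26


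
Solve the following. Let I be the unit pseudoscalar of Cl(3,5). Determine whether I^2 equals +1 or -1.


The pseudoscalar I = e1...e_n (product of all n generators) of Cl(p,q) satisfies I^2 = (-1)^(q + n(n-1)/2).
p = 3, q = 5, n = p + q = 8
n(n-1)/2 = 8 * 7 / 2 = 28
Exponent = q + n(n-1)/2 = 5 + 28 = 33
I^2 = (-1)^33 = -1


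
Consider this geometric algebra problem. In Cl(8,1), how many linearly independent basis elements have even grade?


Even subalgebra dimension = 2^(n-1)
n = 8 + 1 = 9
2^(9 - 1) = 2^8 = 256
Verification: sum of C(9,k) for even k = 1 + 36 + 126 + 84 + 9 = 256
Result = 256


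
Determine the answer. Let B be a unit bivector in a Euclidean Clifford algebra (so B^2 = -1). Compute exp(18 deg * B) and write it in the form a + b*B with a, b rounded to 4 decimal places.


For a unit bivector B with B^2 = -1, the exponential series gives
e^(theta*B) = cos(theta) + sin(theta)*B (the GA analogue of Euler's formula).
theta = 18 degrees = 0.314159 rad
cos(18 deg) = 0.9511
sin(18 deg) = 0.3090
exp(theta*B) = 0.9511 + 0.3090*B


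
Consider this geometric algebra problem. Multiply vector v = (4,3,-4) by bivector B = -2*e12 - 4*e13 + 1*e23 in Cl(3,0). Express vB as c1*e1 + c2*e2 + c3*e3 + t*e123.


vB has grade-1 (vector) and grade-3 (trivector) parts: vB = (v _| B) + (v ^ B).
Vector part <vB>_1:
  e1: -v2*b12 - v3*b13 = -(3)*(-2) - (-4)*(-4) = -10
  e2: v1*b12 - v3*b23 = (4)*(-2) - (-4)*(1) = -4
  e3: v1*b13 + v2*b23 = (4)*(-4) + (3)*(1) = -13
Trivector part <vB>_3:
  e123: v1*b23 - v2*b13 + v3*b12 = (4)*(1) - (3)*(-4) + (-4)*(-2) = 24
vB = -10*e1 - 4*e2 - 13*e3 + 24*e123


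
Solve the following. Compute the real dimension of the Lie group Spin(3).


Spin(n) double-covers SO(n); both have Lie algebra so(n) of dimension n(n-1)/2.
n = 3
n(n-1) = 3 * 2 = 6
dim Spin(3) = 6/2 = 3


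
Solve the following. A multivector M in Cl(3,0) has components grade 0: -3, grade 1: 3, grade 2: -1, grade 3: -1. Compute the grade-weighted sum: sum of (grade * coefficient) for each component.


Grade-weighted sum = sum of grade_k * coefficient_k
0*(-3) = 0
1*3 = 3
2*(-1) = -2
3*(-1) = -3
Total = 0 + 3 + (-2) + (-3) = -2


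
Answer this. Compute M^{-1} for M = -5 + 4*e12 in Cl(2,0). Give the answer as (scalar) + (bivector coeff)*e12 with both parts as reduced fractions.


M = -5 + 4*e12, where e12^2 = -1.
Since M commutes with its reverse ~M = a - b*e12, M * ~M = a^2 - b^2*e12^2 = a^2 + b^2.
So M^{-1} = ~M / (a^2 + b^2) = (a - b*e12)/(a^2 + b^2).
a^2 + b^2 = 25 + 16 = 41
Scalar part = -5/41 = -5/41
Bivector coeff = -4/41 = -4/41
M^{-1} = -5/41 - 4/41*e12


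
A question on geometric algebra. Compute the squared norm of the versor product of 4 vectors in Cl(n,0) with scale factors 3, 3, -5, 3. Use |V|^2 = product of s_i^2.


Each vector v_i has |v_i|^2 = s_i^2
Squared scales: 3^2 = 9, 3^2 = 9, (-5)^2 = 25, 3^2 = 9
|V|^2 = 9 * 9 * 25 * 9
= 18225


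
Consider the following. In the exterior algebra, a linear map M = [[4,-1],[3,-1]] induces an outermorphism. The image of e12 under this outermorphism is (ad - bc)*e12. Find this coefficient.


The outermorphism of a linear map f sends e1^e2 to f(e1)^f(e2).
f(e1) = 4*e1 + 3*e2
f(e2) = -1*e1 - 1*e2
f(e1) ^ f(e2) = (4*e1 + 3*e2) ^ (-1*e1 - 1*e2)
= 4*(-1)*e12 + 3*(-1)*e21
= (-4 - (-3))*e12
= -1*e12
Coefficient = -1


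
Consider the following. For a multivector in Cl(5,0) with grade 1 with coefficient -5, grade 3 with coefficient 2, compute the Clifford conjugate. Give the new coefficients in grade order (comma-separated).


Clifford conjugate sign for grade k: (-1)^(k(k+1)/2)
Grade 1: (-1)^(1*2/2) = (-1)^1 = -1, coeff -5 -> 5
Grade 3: (-1)^(3*4/2) = (-1)^6 = 1, coeff 2 -> 2
Conjugated coefficients: 5, 2


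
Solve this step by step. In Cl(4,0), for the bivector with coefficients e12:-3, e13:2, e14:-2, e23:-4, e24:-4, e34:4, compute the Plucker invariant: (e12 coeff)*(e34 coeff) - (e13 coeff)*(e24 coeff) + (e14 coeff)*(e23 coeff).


Plucker relation: af - be + cd
a*f = (-3)*4 = -12
b*e = 2*(-4) = -8
c*d = (-2)*(-4) = 8
af - be + cd = -12 - (-8) + 8
= 4


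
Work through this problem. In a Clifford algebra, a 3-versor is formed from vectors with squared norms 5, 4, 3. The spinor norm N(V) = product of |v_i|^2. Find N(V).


Spinor norm N(V) = |v1|^2 * |v2|^2 * ... * |v3|^2
= 5 * 4 * 3
Running product: 5, 20, 60
N(V) = 60


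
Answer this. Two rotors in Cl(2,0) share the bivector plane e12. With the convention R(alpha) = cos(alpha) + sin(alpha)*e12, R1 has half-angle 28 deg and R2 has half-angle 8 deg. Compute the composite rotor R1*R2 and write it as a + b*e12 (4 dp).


Same-plane rotors commute and their half-angles add:
R1*R2 = cos(a1 + a2) + sin(a1 + a2)*e12.
a1 + a2 = 28 + 8 = 36 deg
cos(36 deg) = 0.8090
sin(36 deg) = 0.5878
R1*R2 = 0.8090 + 0.5878*e12


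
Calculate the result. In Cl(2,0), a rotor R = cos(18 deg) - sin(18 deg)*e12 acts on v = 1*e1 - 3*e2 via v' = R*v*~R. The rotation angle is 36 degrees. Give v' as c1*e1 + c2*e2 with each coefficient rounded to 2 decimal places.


Rotor R = cos(18deg) - sin(18deg)*e12
Rotation angle theta = 2 * 18 = 36 degrees
v' = R*v*~R rotates v by theta.
cos(36deg) = 0.8090, sin(36deg) = 0.5878
v'_1 = 1*cos(36deg) - (-3)*sin(36deg)
= 1*0.8090 - (-3)*0.5878
= 2.57
v'_2 = 1*sin(36deg) + (-3)*cos(36deg)
= 1*0.5878 + (-3)*0.8090
= -1.84
v' = 2.57*e1 - 1.84*e2


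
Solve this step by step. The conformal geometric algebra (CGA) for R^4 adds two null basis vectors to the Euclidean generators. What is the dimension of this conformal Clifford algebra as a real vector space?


The conformal model of R^4 uses Cl(5,1): the 4 Euclidean generators plus two extra orthogonal generators e+ (e+^2 = +1) and e- (e-^2 = -1), from which the null vectors e0, einf are built.
Number of generators m = 4 + 2 = 6.
dim Cl(p,q) = 2^m = 2^6 = 64


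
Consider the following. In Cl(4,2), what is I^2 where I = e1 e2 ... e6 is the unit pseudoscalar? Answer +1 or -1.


The pseudoscalar I = e1...e_n (product of all n generators) of Cl(p,q) satisfies I^2 = (-1)^(q + n(n-1)/2).
p = 4, q = 2, n = p + q = 6
n(n-1)/2 = 6 * 5 / 2 = 15
Exponent = q + n(n-1)/2 = 2 + 15 = 17
I^2 = (-1)^17 = -1


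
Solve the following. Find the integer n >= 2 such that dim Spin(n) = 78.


dim Spin(n) = dim so(n) = n(n-1)/2.
Solve n(n-1)/2 = 78, i.e. n^2 - n - 156 = 0.
Discriminant = 1 + 8*78 = 625
n = (1 + sqrt(625))/2 = (1 + 25)/2 = 13


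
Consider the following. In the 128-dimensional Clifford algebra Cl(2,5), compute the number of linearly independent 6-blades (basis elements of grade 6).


Number of grade-k basis blades in Cl(p,q) with n = p + q is C(n, k).
n = 2 + 5 = 7
C(7, 6) = 7! / (6! * 1!)
= 5040 / (720 * 1)
= 7


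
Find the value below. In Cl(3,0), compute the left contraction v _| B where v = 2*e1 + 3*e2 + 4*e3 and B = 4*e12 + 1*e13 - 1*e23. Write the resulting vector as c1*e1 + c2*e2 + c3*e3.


Left contraction v _| B = <vB>_1 (grade-1 part of the geometric product vB).
Using e1_|e12 = e2, e2_|e12 = -e1, e1_|e13 = e3, e3_|e13 = -e1, e2_|e23 = e3, e3_|e23 = -e2:
e1 coeff: -v2*b12 - v3*b13 = -(3)*(4) - (4)*(1) = -16
e2 coeff: v1*b12 - v3*b23 = (2)*(4) - (4)*(-1) = 12
e3 coeff: v1*b13 + v2*b23 = (2)*(1) + (3)*(-1) = -1
v _| B = -16*e1 + 12*e2 - 1*e3


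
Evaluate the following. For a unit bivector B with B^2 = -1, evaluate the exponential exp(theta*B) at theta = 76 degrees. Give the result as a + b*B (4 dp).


For a unit bivector B with B^2 = -1, the exponential series gives
e^(theta*B) = cos(theta) + sin(theta)*B (the GA analogue of Euler's formula).
theta = 76 degrees = 1.32645 rad
cos(76 deg) = 0.2419
sin(76 deg) = 0.9703
exp(theta*B) = 0.2419 + 0.9703*B


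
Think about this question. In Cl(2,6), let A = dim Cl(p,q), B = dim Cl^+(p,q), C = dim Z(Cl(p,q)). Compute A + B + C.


n = 2 + 6 = 8
Total dim = 2^8 = 256
Even subalgebra dim = 2^7 = 128
n is even, so center dim = 1
Sum = 256 + 128 + 1 = 385


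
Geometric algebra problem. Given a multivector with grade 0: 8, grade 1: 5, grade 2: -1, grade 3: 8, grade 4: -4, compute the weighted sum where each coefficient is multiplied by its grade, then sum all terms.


Grade-weighted sum = sum of grade_k * coefficient_k
0*8 = 0
1*5 = 5
2*(-1) = -2
3*8 = 24
4*(-4) = -16
Total = 0 + 5 + (-2) + 24 + (-16) = 11


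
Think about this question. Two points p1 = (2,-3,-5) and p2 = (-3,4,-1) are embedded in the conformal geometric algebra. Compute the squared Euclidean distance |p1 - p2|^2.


p1 - p2 = (5, -7, -4)
|p1 - p2|^2 = 5^2 + (-7)^2 + (-4)^2
= 25 + 49 + 16
= 90


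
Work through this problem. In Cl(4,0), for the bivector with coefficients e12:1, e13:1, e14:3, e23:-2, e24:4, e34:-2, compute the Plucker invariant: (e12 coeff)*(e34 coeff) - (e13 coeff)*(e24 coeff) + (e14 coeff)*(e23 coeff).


Plucker relation: af - be + cd
a*f = 1*(-2) = -2
b*e = 1*4 = 4
c*d = 3*(-2) = -6
af - be + cd = -2 - 4 + (-6)
= -12


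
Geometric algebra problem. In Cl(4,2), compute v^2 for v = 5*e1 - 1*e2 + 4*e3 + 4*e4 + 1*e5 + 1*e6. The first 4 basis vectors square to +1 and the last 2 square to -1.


v^2 = sum of c_i^2 * e_i^2
Positive signature terms (e_i^2 = +1): 5^2 + (-1)^2 + 4^2 + 4^2 = 58
Negative signature terms (e_j^2 = -1): 1^2 + 1^2 = 2
v^2 = 58 - 2 = 56


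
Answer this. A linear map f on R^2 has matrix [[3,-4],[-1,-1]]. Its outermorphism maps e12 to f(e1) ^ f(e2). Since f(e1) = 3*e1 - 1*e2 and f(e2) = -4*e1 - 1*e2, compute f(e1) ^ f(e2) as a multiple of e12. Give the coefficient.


The outermorphism of a linear map f sends e1^e2 to f(e1)^f(e2).
f(e1) = 3*e1 - 1*e2
f(e2) = -4*e1 - 1*e2
f(e1) ^ f(e2) = (3*e1 - 1*e2) ^ (-4*e1 - 1*e2)
= 3*(-1)*e12 + (-1)*(-4)*e21
= (-3 - 4)*e12
= -7*e12
Coefficient = -7


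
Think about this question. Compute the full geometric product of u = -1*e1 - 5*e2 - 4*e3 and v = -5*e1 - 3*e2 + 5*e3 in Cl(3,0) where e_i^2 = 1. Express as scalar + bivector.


In Cl(3,0): e_i^2 = 1, e_ie_j = -e_je_i for i != j.
Scalar part = u . v = (-1)*(-5) + (-5)*(-3) + (-4)*5
= 5 + 15 + (-20) = 0
e12 coeff = (-1)*(-3) - (-5)*(-5) = 3 - 25 = -22
e13 coeff = (-1)*5 - (-4)*(-5) = -5 - 20 = -25
e23 coeff = (-5)*5 - (-4)*(-3) = -25 - 12 = -37
uv = 0 - 22*e12 - 25*e13 - 37*e23


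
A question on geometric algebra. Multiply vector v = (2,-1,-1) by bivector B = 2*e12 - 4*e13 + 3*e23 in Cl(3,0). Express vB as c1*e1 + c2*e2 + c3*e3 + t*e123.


vB has grade-1 (vector) and grade-3 (trivector) parts: vB = (v _| B) + (v ^ B).
Vector part <vB>_1:
  e1: -v2*b12 - v3*b13 = -(-1)*(2) - (-1)*(-4) = -2
  e2: v1*b12 - v3*b23 = (2)*(2) - (-1)*(3) = 7
  e3: v1*b13 + v2*b23 = (2)*(-4) + (-1)*(3) = -11
Trivector part <vB>_3:
  e123: v1*b23 - v2*b13 + v3*b12 = (2)*(3) - (-1)*(-4) + (-1)*(2) = 0
vB = -2*e1 + 7*e2 - 11*e3 + 0*e123


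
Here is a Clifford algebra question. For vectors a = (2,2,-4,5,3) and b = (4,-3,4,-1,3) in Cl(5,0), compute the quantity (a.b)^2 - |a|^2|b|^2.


a . b = 2*4 + 2*(-3) + (-4)*4 + 5*(-1) + 3*3
= 8 + (-6) + (-16) + (-5) + 9 = -10
|a|^2 = 2^2 + 2^2 + (-4)^2 + 5^2 + 3^2 = 58
|b|^2 = 4^2 + (-3)^2 + 4^2 + (-1)^2 + 3^2 = 51
(a.b)^2 = (-10)^2 = 100
|a|^2 * |b|^2 = 58 * 51 = 2958
Result = 100 - 2958 = -2858
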